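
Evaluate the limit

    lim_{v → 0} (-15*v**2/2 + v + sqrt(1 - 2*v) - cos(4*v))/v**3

Substitution gives 0/0 (the numerator vanishes to order 3).
Expand each term to order v^3: the coefficient of v^3 in √(1 - 2v) is -1/2 and in −cos(4v) is 0.
Lower-order terms cancel with the polynomial part, so the numerator is (-1/2)·v^3 + o(v^3), and the limit is (-1/2)/(1) = -1/2.

-1/2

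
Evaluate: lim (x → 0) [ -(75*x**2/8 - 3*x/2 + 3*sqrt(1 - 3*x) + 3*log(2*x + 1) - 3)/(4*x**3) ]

-47/64

Substitution gives 0/0; apply L'Hôpital's rule 3 times.
After differentiating numerator and denominator 3 times the quotient is (48/(2*x + 1)^3 - 243/(8*(1 - 3*x)^(5/2)))/(-24); at x = 0 this is -47/64.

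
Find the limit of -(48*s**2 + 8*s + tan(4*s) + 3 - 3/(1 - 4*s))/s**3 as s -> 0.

512/3

Substitution gives 0/0; apply L'Hôpital's rule 3 times.
After differentiating numerator and denominator 3 times the quotient is (384*tan(4*s)^2/cos(4*s)^2 + 128/cos(4*s)^2 - 1152/(4*s - 1)^4)/(-6); at s = 0 this is 512/3.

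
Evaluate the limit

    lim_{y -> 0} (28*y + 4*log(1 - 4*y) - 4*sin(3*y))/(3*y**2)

-32/3

Substitution gives 0/0; apply L'Hôpital's rule 2 times.
After differentiating numerator and denominator 2 times the quotient is (36*sin(3*y) - 64/(4*y - 1)^2)/(6); at y = 0 this is -32/3.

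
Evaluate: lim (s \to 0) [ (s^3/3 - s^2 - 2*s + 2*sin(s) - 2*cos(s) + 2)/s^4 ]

Substitution gives 0/0; apply L'Hôpital's rule 4 times.
After differentiating numerator and denominator 4 times the quotient is (-2*sqrt(2)*cos(s + pi/4))/(24); at s = 0 this is -1/12.

-1/12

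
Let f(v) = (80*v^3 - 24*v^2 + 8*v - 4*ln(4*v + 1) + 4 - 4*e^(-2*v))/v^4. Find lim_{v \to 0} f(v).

Substitution gives 0/0 (the numerator vanishes to order 4).
Expand each term to order v^4: the coefficient of v^4 in -4·ln(1 + 4v) is 256 and in -4·e^(-2v) is -8/3.
Lower-order terms cancel with the polynomial part, so the numerator is (760/3)·v^4 + o(v^4), and the limit is (760/3)/(1) = 760/3.

760/3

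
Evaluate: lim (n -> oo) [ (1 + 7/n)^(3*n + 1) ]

e^(21)

The base → 1 and the exponent → ∞: a 1^∞ form.
Take logarithms: (3n + 1)·ln(1 + 7/n). Since ln(1+u) ~ u for small u, this behaves like (3n)·(7/n) → 21.
So the limit is e^(21).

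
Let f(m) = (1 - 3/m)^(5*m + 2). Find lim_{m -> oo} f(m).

e^(-15)

Write it as [(1 - 3/m)^m]^(5) · (1 - 3/m)^(2). The bracketed term tends to e^(-3) and the second factor to 1, so the limit is e^(-15).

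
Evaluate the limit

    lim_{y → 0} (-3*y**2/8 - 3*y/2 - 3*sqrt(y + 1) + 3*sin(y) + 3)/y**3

-11/16

Substitution gives 0/0; apply L'Hôpital's rule 3 times.
After differentiating numerator and denominator 3 times the quotient is (-3*cos(y) - 9/(8*(y + 1)^(5/2)))/(6); at y = 0 this is -11/16.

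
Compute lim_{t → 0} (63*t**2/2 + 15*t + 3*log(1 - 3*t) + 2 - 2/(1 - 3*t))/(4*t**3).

Substitution gives 0/0 (the numerator vanishes to order 3).
Expand each term to order t^3: the coefficient of t^3 in 3·ln(1 - 3t) is -27 and in -2·1/(1 - 3t) is -54.
Lower-order terms cancel with the polynomial part, so the numerator is (-81)·t^3 + o(t^3), and the limit is (-81)/(4) = -81/4.

-81/4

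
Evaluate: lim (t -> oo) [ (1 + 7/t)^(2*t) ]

e^(14)

Let L be the limit and take ln: ln L = lim (2t)·ln(1 + 7/t) = lim (2t)·(7/t + O(1/t²)) = 14.
Hence L = e^(14).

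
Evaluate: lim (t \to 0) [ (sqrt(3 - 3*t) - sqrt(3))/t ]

Substitution gives 0/0. Multiply numerator and denominator by the conjugate √(3 - 3t) + √3.
The numerator becomes (3 - 3t) − 3 = -3t, so the expression simplifies to -3/(√(3 - 3t) + √3).
Letting t → 0 gives -3/(2√3) = -√(3)/2.

-√(3)/2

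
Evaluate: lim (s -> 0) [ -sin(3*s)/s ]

-3

Substitution gives 0/0.
Write it as (3/(-1))·sin(3s)/(3s); since sin(u)/u → 1, the limit is -3.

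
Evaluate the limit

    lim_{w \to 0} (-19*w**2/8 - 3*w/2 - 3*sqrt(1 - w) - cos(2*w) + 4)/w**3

3/16

Substitution gives 0/0 (the numerator vanishes to order 3).
Expand each term to order w^3: the coefficient of w^3 in -3·√(1 - w) is 3/16 and in −cos(2w) is 0.
Lower-order terms cancel with the polynomial part, so the numerator is (3/16)·w^3 + o(w^3), and the limit is (3/16)/(1) = 3/16.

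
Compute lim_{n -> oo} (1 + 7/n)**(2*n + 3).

Let L be the limit and take ln: ln L = lim (2n + 3)·ln(1 + 7/n) = lim (2n + 3)·(7/n + O(1/n²)) = 14.
Hence L = e^(14).

e^(14)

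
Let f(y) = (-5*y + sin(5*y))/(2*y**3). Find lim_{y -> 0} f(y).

Direct substitution gives 0/0.
Apply L'Hôpital: lim (5*cos(5*y) - 5)/(6*y^2), still 0/0.
Apply L'Hôpital: lim (-25*sin(5*y))/(12*y), still 0/0.
After 3 applications of L'Hôpital's rule the quotient is (-125*cos(5*y))/(12); substituting y = 0 gives -125/12.

-125/12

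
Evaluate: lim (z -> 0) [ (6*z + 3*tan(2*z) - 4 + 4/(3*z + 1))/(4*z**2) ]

Substitution gives 0/0; apply L'Hôpital's rule 2 times.
After differentiating numerator and denominator 2 times the quotient is (24*tan(2*z)/cos(2*z)^2 + 72/(3*z + 1)^3)/(8); at z = 0 this is 9.

9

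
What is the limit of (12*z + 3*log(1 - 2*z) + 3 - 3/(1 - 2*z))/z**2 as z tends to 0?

Substitution gives 0/0 (the numerator vanishes to order 2).
Expand each term to order z^2: the coefficient of z^2 in -3·1/(1 - 2z) is -12 and in 3·ln(1 - 2z) is -6.
Lower-order terms cancel with the polynomial part, so the numerator is (-18)·z^2 + o(z^2), and the limit is (-18)/(1) = -18.

-18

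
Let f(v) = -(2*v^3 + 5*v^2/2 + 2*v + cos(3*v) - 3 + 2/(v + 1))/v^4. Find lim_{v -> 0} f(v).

Substitution gives 0/0 (the numerator vanishes to order 4).
Expand each term to order v^4: the coefficient of v^4 in cos(3v) is 27/8 and in 2·1/(1 + v) is 2.
Lower-order terms cancel with the polynomial part, so the numerator is (43/8)·v^4 + o(v^4), and the limit is (43/8)/(-1) = -43/8.

-43/8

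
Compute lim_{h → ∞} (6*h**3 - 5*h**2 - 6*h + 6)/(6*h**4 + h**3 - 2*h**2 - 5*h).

The denominator has degree 4 and the numerator degree 3. Dividing numerator and denominator by h^4 sends every term to 0 except the leading denominator term, so the limit is 0.

0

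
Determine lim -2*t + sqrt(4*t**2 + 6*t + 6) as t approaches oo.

An ∞ − ∞ form. Rationalising with the conjugate, the difference becomes (6t + 6) / (√(4*t^2 + 6*t + 6) + 2t).
For large t the denominator behaves like 2·2t, so the quotient tends to 6/4 = 3/2.

3/2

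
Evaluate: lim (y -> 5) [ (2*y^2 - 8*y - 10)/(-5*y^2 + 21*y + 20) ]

-12/29

Since y = 5 makes numerator and denominator zero, (y - 5) divides both.
Cancelling it gives (2*y + 2)/(-5*y - 4); now plug in y = 5 to get -12/29.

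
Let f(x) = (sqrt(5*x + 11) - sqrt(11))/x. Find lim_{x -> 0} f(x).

5*√(11)/22

A 0/0 form; rationalise with √(11 + 5x) + √11. This collapses the numerator to 5x, leaving 5/(√(11 + 5x) + √11) → 5/(2√11) = 5*√(11)/22.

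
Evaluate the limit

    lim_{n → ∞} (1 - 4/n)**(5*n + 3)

The base → 1 and the exponent → ∞: a 1^∞ form.
Take logarithms: (5n + 3)·ln(1 - 4/n). Since ln(1+u) ~ u for small u, this behaves like (5n)·(-4/n) → -20.
So the limit is e^(-20).

e^(-20)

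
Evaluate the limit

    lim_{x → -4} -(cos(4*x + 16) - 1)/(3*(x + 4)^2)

Direct substitution gives 0/0.
Apply L'Hôpital: lim (-4*sin(4*x + 16))/(-6*x - 24), still 0/0.
After 2 applications of L'Hôpital's rule the quotient is (-16*cos(4*x + 16))/(-6); substituting x = -4 gives 8/3.

8/3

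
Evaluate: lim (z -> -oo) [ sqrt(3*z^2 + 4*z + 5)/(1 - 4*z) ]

√(3)/4

For large |z|, √(3*z^2 + 4*z + 5) ≈ √3·|z| and the denominator ≈ -4z.
Since z → −∞, |z| = −z, giving −√3/(-4) = √(3)/4.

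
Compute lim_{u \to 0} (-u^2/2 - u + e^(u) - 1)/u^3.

Direct substitution gives 0/0.
Apply L'Hôpital: lim (-u + e^(u) - 1)/(3*u^2), still 0/0.
Apply L'Hôpital: lim (e^(u) - 1)/(6*u), still 0/0.
After 3 applications of L'Hôpital's rule the quotient is (e^(u))/(6); substituting u = 0 gives 1/6.

1/6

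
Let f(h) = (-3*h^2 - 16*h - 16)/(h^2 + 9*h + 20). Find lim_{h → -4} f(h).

8

At h = -4 both the top and bottom vanish — a removable singularity. Factoring out (h + 4) from each leaves (-3*h - 4)/(h + 5), which at h = -4 equals 8.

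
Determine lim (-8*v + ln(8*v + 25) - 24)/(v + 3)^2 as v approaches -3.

-32

Direct substitution gives 0/0.
Apply L'Hôpital: lim (-8 + 8/(8*v + 25))/(2*v + 6), still 0/0.
After 2 applications of L'Hôpital's rule the quotient is (-64/(8*v + 25)^2)/(2); substituting v = -3 gives -32.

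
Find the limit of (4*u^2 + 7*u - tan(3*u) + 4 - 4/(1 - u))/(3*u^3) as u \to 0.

Substitution gives 0/0; apply L'Hôpital's rule 3 times.
After differentiating numerator and denominator 3 times the quotient is (6*(36*(u - 1)^4*(cos(6*u) - 2)/(cos(6*u) + 1)^2 - 4)/(u - 1)^4)/(18); at u = 0 this is -13/3.

-13/3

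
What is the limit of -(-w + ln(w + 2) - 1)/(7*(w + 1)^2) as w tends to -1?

Direct substitution gives 0/0.
Apply L'Hôpital: lim (-1 + 1/(w + 2))/(-14*w - 14), still 0/0.
After 2 applications of L'Hôpital's rule the quotient is (-1/(w + 2)^2)/(-14); substituting w = -1 gives 1/14.

1/14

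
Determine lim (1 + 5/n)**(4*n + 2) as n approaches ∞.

Let L be the limit and take ln: ln L = lim (4n + 2)·ln(1 + 5/n) = lim (4n + 2)·(5/n + O(1/n²)) = 20.
Hence L = e^(20).

e^(20)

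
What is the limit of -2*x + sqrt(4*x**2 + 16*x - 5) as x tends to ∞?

This has the form ∞ − ∞. Multiply and divide by the conjugate √(4*x^2 + 16*x - 5) + 2x.
That gives (16x - 5) / (√(4*x^2 + 16*x - 5) + 2x).
Divide numerator and denominator by x: the limit is 16/(2·2) = 4.

4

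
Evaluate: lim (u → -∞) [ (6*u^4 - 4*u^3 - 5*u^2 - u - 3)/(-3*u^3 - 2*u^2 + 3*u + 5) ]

∞

The numerator has higher degree (4 > 3); the quotient behaves like (6/(-3))·u^1 for large |u|.
As u → −∞ this diverges to ∞.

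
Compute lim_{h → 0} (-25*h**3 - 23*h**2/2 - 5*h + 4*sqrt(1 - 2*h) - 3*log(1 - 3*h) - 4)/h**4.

Substitution gives 0/0 (the numerator vanishes to order 4).
Expand each term to order h^4: the coefficient of h^4 in 4·√(1 - 2h) is -5/2 and in -3·ln(1 - 3h) is 243/4.
Lower-order terms cancel with the polynomial part, so the numerator is (233/4)·h^4 + o(h^4), and the limit is (233/4)/(1) = 233/4.

233/4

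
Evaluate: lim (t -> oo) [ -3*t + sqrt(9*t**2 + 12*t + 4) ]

An ∞ − ∞ form. Rationalising with the conjugate, the difference becomes (12t + 4) / (√(9*t^2 + 12*t + 4) + 3t).
For large t the denominator behaves like 2·3t, so the quotient tends to 12/6 = 2.

2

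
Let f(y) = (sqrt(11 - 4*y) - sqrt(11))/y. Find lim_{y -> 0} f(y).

-2*√(11)/11

A 0/0 form; rationalise with √(11 - 4y) + √11. This collapses the numerator to -4y, leaving -4/(√(11 - 4y) + √11) → -4/(2√11) = -2*√(11)/11.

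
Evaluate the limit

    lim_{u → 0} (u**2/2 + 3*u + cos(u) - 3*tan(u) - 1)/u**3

Substitution gives 0/0 (the numerator vanishes to order 3).
Expand each term to order u^3: the coefficient of u^3 in cos(u) is 0 and in -3·tan(u) is -1.
Lower-order terms cancel with the polynomial part, so the numerator is (-1)·u^3 + o(u^3), and the limit is (-1)/(1) = -1.

-1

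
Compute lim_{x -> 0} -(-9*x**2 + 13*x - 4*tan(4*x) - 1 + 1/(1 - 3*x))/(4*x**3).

175/12

Substitution gives 0/0; apply L'Hôpital's rule 3 times.
After differentiating numerator and denominator 3 times the quotient is (-1024*tan(4*x)^2/cos(4*x)^2 - 512/cos(4*x)^4 + 162/(3*x - 1)^4)/(-24); at x = 0 this is 175/12.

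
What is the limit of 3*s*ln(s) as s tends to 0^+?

0

This is a 0·(−∞) form. Rewrite as 3·ln(s) / s^(−1) and apply L'Hôpital:
the derivative quotient is 3·(1/s) / (−1·s^(−2)) = (-3/1)·s^1 → 0.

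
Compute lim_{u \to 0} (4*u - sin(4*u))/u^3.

32/3

Direct substitution gives 0/0.
Apply L'Hôpital: lim (4 - 4*cos(4*u))/(3*u^2), still 0/0.
Apply L'Hôpital: lim (16*sin(4*u))/(6*u), still 0/0.
After 3 applications of L'Hôpital's rule the quotient is (64*cos(4*u))/(6); substituting u = 0 gives 32/3.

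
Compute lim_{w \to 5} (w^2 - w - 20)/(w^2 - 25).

9/10

Since w = 5 makes numerator and denominator zero, (w - 5) divides both.
Cancelling it gives (w + 4)/(w + 5); now plug in w = 5 to get 9/10.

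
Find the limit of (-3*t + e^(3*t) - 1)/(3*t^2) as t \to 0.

Direct substitution gives 0/0.
Apply L'Hôpital: lim (3*e^(3*t) - 3)/(6*t), still 0/0.
After 2 applications of L'Hôpital's rule the quotient is (9*e^(3*t))/(6); substituting t = 0 gives 3/2.

3/2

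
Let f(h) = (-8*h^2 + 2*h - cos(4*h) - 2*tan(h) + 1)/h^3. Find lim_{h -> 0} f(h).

-2/3

Substitution gives 0/0 (the numerator vanishes to order 3).
Expand each term to order h^3: the coefficient of h^3 in -2·tan(h) is -2/3 and in −cos(4h) is 0.
Lower-order terms cancel with the polynomial part, so the numerator is (-2/3)·h^3 + o(h^3), and the limit is (-2/3)/(1) = -2/3.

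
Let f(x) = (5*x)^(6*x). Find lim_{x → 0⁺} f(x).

1

Base → 0⁺ and exponent → 0⁺: a 0^0 form.
Take logs: 6x·ln(5x). This is 0·(−∞); rewriting as ln(5x)/(1/(6x)) and applying L'Hôpital gives 0.
Hence the limit is e^0 = 1.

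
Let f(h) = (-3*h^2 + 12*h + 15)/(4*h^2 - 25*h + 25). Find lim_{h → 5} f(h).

Direct substitution gives 0/0, so factor. Both numerator and denominator have (h - 5) as a factor.
After cancelling, the expression reduces to (-3*h - 3)/(4*h - 5).
Substituting h = 5 gives -6/5.

-6/5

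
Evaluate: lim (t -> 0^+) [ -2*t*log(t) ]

This is a 0·(−∞) form. Rewrite as -2·ln(t) / t^(−1) and apply L'Hôpital:
the derivative quotient is -2·(1/t) / (−1·t^(−2)) = (2/1)·t^1 → 0.

0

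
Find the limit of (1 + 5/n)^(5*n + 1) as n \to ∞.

Let L be the limit and take ln: ln L = lim (5n + 1)·ln(1 + 5/n) = lim (5n + 1)·(5/n + O(1/n²)) = 25.
Hence L = e^(25).

e^(25)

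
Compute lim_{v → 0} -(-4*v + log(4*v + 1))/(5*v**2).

8/5

Direct substitution gives 0/0.
Apply L'Hôpital: lim (-4 + 4/(4*v + 1))/(-10*v), still 0/0.
After 2 applications of L'Hôpital's rule the quotient is (-16/(4*v + 1)^2)/(-10); substituting v = 0 gives 8/5.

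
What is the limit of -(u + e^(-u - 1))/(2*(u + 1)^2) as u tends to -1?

Direct substitution gives 0/0.
Apply L'Hôpital: lim (1 - e^(-u - 1))/(-4*u - 4), still 0/0.
After 2 applications of L'Hôpital's rule the quotient is (e^(-u - 1))/(-4); substituting u = -1 gives -1/4.

-1/4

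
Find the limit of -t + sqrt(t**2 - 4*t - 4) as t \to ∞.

-2

An ∞ − ∞ form. Rationalising with the conjugate, the difference becomes (-4t - 4) / (√(t^2 - 4*t - 4) + t).
For large t the denominator behaves like 2·t, so the quotient tends to -4/2 = -2.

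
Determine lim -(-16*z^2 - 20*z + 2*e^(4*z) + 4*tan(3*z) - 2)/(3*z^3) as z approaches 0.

-172/9

Substitution gives 0/0 (the numerator vanishes to order 3).
Expand each term to order z^3: the coefficient of z^3 in 4·tan(3z) is 36 and in 2·e^(4z) is 64/3.
Lower-order terms cancel with the polynomial part, so the numerator is (172/3)·z^3 + o(z^3), and the limit is (172/3)/(-3) = -172/9.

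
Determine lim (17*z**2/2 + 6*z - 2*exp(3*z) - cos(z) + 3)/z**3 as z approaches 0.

-9

Substitution gives 0/0; apply L'Hôpital's rule 3 times.
After differentiating numerator and denominator 3 times the quotient is (-54*e^(3*z) - sin(z))/(6); at z = 0 this is -9.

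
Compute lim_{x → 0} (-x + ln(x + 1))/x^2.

Direct substitution gives 0/0.
Apply L'Hôpital: lim (-1 + 1/(x + 1))/(2*x), still 0/0.
After 2 applications of L'Hôpital's rule the quotient is (-1/(x + 1)^2)/(2); substituting x = 0 gives -1/2.

-1/2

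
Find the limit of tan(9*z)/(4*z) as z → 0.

9/4

Substitution gives 0/0.
Since tan(u)/u → 1 as u → 0, tan(9z)/(9z) → 1 and the limit is 9/4.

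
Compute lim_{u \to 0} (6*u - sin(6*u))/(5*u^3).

Direct substitution gives 0/0.
Apply L'Hôpital: lim (6 - 6*cos(6*u))/(15*u^2), still 0/0.
Apply L'Hôpital: lim (36*sin(6*u))/(30*u), still 0/0.
After 3 applications of L'Hôpital's rule the quotient is (216*cos(6*u))/(30); substituting u = 0 gives 36/5.

36/5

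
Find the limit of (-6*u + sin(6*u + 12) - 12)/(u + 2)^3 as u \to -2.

Direct substitution gives 0/0.
Apply L'Hôpital: lim (6*cos(6*u + 12) - 6)/(3*(u + 2)^2), still 0/0.
Apply L'Hôpital: lim (-36*sin(6*u + 12))/(6*u + 12), still 0/0.
After 3 applications of L'Hôpital's rule the quotient is (-216*cos(6*u + 12))/(6); substituting u = -2 gives -36.

-36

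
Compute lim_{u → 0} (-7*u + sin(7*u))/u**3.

-343/6

Direct substitution gives 0/0.
Apply L'Hôpital: lim (7*cos(7*u) - 7)/(3*u^2), still 0/0.
Apply L'Hôpital: lim (-49*sin(7*u))/(6*u), still 0/0.
After 3 applications of L'Hôpital's rule the quotient is (-343*cos(7*u))/(6); substituting u = 0 gives -343/6.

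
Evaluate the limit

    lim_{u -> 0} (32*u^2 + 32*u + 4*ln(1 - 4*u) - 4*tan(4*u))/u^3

Substitution gives 0/0 (the numerator vanishes to order 3).
Expand each term to order u^3: the coefficient of u^3 in -4·tan(4u) is -256/3 and in 4·ln(1 - 4u) is -256/3.
Lower-order terms cancel with the polynomial part, so the numerator is (-512/3)·u^3 + o(u^3), and the limit is (-512/3)/(1) = -512/3.

-512/3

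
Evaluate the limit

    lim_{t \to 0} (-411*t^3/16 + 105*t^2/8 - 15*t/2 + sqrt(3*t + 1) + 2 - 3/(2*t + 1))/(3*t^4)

Substitution gives 0/0; apply L'Hôpital's rule 4 times.
After differentiating numerator and denominator 4 times the quotient is (-1215/(16*(3*t + 1)^(7/2)) - 1152/(2*t + 1)^5)/(72); at t = 0 this is -2183/128.

-2183/128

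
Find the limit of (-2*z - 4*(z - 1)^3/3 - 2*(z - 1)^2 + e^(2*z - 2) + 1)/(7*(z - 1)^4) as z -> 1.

2/21

Direct substitution gives 0/0.
Apply L'Hôpital: lim (-4*z - 4*(z - 1)^2 + 2*e^(2*z - 2) + 2)/(28*(z - 1)^3), still 0/0.
Apply L'Hôpital: lim (-8*z + 4*e^(2*z - 2) + 4)/(84*(z - 1)^2), still 0/0.
Apply L'Hôpital: lim (8*e^(2*z - 2) - 8)/(168*z - 168), still 0/0.
After 4 applications of L'Hôpital's rule the quotient is (16*e^(2*z - 2))/(168); substituting z = 1 gives 2/21.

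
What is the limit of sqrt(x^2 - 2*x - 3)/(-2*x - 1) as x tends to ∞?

-1/2

For large |x|, √(x^2 - 2*x - 3) ≈ √1·|x| and the denominator ≈ -2x.
Since x → +∞, |x| = x, giving √1/(-2) = -1/2.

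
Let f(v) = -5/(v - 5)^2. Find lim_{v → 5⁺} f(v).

As v → 5⁺, (v - 5) → 0⁺, so (v - 5)^2 → 0⁺ and -5/(v - 5)^2 → -∞.

-∞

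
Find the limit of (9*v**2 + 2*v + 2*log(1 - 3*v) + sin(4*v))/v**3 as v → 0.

Substitution gives 0/0 (the numerator vanishes to order 3).
Expand each term to order v^3: the coefficient of v^3 in 2·ln(1 - 3v) is -18 and in sin(4v) is -32/3.
Lower-order terms cancel with the polynomial part, so the numerator is (-86/3)·v^3 + o(v^3), and the limit is (-86/3)/(1) = -86/3.

-86/3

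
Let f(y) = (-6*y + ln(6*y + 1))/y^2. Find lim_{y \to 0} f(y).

-18

Direct substitution gives 0/0.
Apply L'Hôpital: lim (-6 + 6/(6*y + 1))/(2*y), still 0/0.
After 2 applications of L'Hôpital's rule the quotient is (-36/(6*y + 1)^2)/(2); substituting y = 0 gives -18.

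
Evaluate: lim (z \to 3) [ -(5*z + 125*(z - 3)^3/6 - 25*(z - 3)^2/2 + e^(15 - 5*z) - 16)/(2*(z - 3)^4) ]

Direct substitution gives 0/0.
Apply L'Hôpital: lim (-25*z + 125*(z - 3)^2/2 - 5*e^(15 - 5*z) + 80)/(-8*(z - 3)^3), still 0/0.
Apply L'Hôpital: lim (125*z + 25*e^(15 - 5*z) - 400)/(-24*(z - 3)^2), still 0/0.
Apply L'Hôpital: lim (125 - 125*e^(15 - 5*z))/(144 - 48*z), still 0/0.
After 4 applications of L'Hôpital's rule the quotient is (625*e^(15 - 5*z))/(-48); substituting z = 3 gives -625/48.

-625/48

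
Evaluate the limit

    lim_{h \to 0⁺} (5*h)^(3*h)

Base → 0⁺ and exponent → 0⁺: a 0^0 form.
Take logs: 3h·ln(5h). This is 0·(−∞); rewriting as ln(5h)/(1/(3h)) and applying L'Hôpital gives 0.
Hence the limit is e^0 = 1.

1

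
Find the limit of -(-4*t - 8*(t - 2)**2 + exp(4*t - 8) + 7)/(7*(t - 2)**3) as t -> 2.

-32/21

Direct substitution gives 0/0.
Apply L'Hôpital: lim (-16*t + 4*e^(4*t - 8) + 28)/(-21*(t - 2)^2), still 0/0.
Apply L'Hôpital: lim (16*e^(4*t - 8) - 16)/(84 - 42*t), still 0/0.
After 3 applications of L'Hôpital's rule the quotient is (64*e^(4*t - 8))/(-42); substituting t = 2 gives -32/21.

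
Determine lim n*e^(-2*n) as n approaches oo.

Write as n^1/e^{2n}, an ∞/∞ form.
Exponential growth dominates any polynomial, so repeated L'Hôpital (or the standard result) gives 0.

0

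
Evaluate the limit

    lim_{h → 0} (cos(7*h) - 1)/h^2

Direct substitution gives 0/0.
Apply L'Hôpital: lim (-7*sin(7*h))/(2*h), still 0/0.
After 2 applications of L'Hôpital's rule the quotient is (-49*cos(7*h))/(2); substituting h = 0 gives -49/2.

-49/2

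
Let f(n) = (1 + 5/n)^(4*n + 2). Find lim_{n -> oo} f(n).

Write it as [(1 + 5/n)^n]^(4) · (1 + 5/n)^(2). The bracketed term tends to e^(5) and the second factor to 1, so the limit is e^(20).

e^(20)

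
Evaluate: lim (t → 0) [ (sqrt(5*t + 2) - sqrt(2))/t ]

5*√(2)/4

A 0/0 form; rationalise with √(2 + 5t) + √2. This collapses the numerator to 5t, leaving 5/(√(2 + 5t) + √2) → 5/(2√2) = 5*√(2)/4.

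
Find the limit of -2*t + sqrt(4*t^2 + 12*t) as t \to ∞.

3

An ∞ − ∞ form. Rationalising with the conjugate, the difference becomes (12t) / (√(4*t^2 + 12*t) + 2t).
For large t the denominator behaves like 2·2t, so the quotient tends to 12/4 = 3.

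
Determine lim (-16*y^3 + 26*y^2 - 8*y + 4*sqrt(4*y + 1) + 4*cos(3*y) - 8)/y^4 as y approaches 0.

-53/2

Substitution gives 0/0 (the numerator vanishes to order 4).
Expand each term to order y^4: the coefficient of y^4 in 4·cos(3y) is 27/2 and in 4·√(1 + 4y) is -40.
Lower-order terms cancel with the polynomial part, so the numerator is (-53/2)·y^4 + o(y^4), and the limit is (-53/2)/(1) = -53/2.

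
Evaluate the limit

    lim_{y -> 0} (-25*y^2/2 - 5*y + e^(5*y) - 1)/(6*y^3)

Direct substitution gives 0/0.
Apply L'Hôpital: lim (-25*y + 5*e^(5*y) - 5)/(18*y^2), still 0/0.
Apply L'Hôpital: lim (25*e^(5*y) - 25)/(36*y), still 0/0.
After 3 applications of L'Hôpital's rule the quotient is (125*e^(5*y))/(36); substituting y = 0 gives 125/36.

125/36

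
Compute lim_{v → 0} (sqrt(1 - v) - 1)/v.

A 0/0 form; rationalise with √(1 - v) + √1. This collapses the numerator to -v, leaving -1/(√(1 - v) + √1) → -1/(2√1) = -1/2.

-1/2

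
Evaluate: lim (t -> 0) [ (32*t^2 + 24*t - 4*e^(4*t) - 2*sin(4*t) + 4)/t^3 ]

Substitution gives 0/0; apply L'Hôpital's rule 3 times.
After differentiating numerator and denominator 3 times the quotient is (-256*e^(4*t) + 128*cos(4*t))/(6); at t = 0 this is -64/3.

-64/3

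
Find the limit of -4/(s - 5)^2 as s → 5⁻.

-∞

As s → 5⁻, (s - 5) → 0⁻, so (s - 5)^2 → 0⁺ and -4/(s - 5)^2 → -∞.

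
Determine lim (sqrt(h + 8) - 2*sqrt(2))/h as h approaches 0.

√(2)/8

Substitution gives 0/0. Multiply numerator and denominator by the conjugate √(8 + h) + √8.
The numerator becomes (8 + h) − 8 = h, so the expression simplifies to 1/(√(8 + h) + √8).
Letting h → 0 gives 1/(2√8) = √(2)/8.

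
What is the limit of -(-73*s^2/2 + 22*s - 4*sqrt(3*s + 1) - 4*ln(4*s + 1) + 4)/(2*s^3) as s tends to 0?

Substitution gives 0/0 (the numerator vanishes to order 3).
Expand each term to order s^3: the coefficient of s^3 in -4·ln(1 + 4s) is -256/3 and in -4·√(1 + 3s) is -27/4.
Lower-order terms cancel with the polynomial part, so the numerator is (-1105/12)·s^3 + o(s^3), and the limit is (-1105/12)/(-2) = 1105/24.

1105/24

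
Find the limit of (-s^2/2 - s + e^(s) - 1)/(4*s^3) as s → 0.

Direct substitution gives 0/0.
Apply L'Hôpital: lim (-s + e^(s) - 1)/(12*s^2), still 0/0.
Apply L'Hôpital: lim (e^(s) - 1)/(24*s), still 0/0.
After 3 applications of L'Hôpital's rule the quotient is (e^(s))/(24); substituting s = 0 gives 1/24.

1/24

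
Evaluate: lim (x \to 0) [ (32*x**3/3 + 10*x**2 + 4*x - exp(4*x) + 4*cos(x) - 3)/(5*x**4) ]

-21/10

Substitution gives 0/0; apply L'Hôpital's rule 4 times.
After differentiating numerator and denominator 4 times the quotient is (-256*e^(4*x) + 4*cos(x))/(120); at x = 0 this is -21/10.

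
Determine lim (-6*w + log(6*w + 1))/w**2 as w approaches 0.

Direct substitution gives 0/0.
Apply L'Hôpital: lim (-6 + 6/(6*w + 1))/(2*w), still 0/0.
After 2 applications of L'Hôpital's rule the quotient is (-36/(6*w + 1)^2)/(2); substituting w = 0 gives -18.

-18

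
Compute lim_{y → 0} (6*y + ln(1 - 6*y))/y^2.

-18

Direct substitution gives 0/0.
Apply L'Hôpital: lim (6 - 6/(1 - 6*y))/(2*y), still 0/0.
After 2 applications of L'Hôpital's rule the quotient is (-36/(1 - 6*y)^2)/(2); substituting y = 0 gives -18.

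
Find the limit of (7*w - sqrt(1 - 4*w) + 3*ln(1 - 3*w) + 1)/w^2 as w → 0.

Substitution gives 0/0; apply L'Hôpital's rule 2 times.
After differentiating numerator and denominator 2 times the quotient is (-27/(3*w - 1)^2 + 4/(1 - 4*w)^(3/2))/(2); at w = 0 this is -23/2.

-23/2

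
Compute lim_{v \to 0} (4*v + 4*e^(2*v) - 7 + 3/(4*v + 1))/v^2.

56

Substitution gives 0/0 (the numerator vanishes to order 2).
Expand each term to order v^2: the coefficient of v^2 in 4·e^(2v) is 8 and in 3·1/(1 + 4v) is 48.
Lower-order terms cancel with the polynomial part, so the numerator is (56)·v^2 + o(v^2), and the limit is (56)/(1) = 56.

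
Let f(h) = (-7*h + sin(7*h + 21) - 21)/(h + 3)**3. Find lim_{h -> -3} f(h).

Direct substitution gives 0/0.
Apply L'Hôpital: lim (7*cos(7*h + 21) - 7)/(3*(h + 3)^2), still 0/0.
Apply L'Hôpital: lim (-49*sin(7*h + 21))/(6*h + 18), still 0/0.
After 3 applications of L'Hôpital's rule the quotient is (-343*cos(7*h + 21))/(6); substituting h = -3 gives -343/6.

-343/6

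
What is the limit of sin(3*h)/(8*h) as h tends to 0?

Substitution gives 0/0.
Write it as (3/8)·sin(3h)/(3h); since sin(u)/u → 1, the limit is 3/8.

3/8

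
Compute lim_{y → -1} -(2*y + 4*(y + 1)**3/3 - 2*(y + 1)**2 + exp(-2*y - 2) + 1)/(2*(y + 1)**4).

Direct substitution gives 0/0.
Apply L'Hôpital: lim (-4*y + 4*(y + 1)^2 - 2*e^(-2*y - 2) - 2)/(-8*(y + 1)^3), still 0/0.
Apply L'Hôpital: lim (8*y + 4*e^(-2*y - 2) + 4)/(-24*(y + 1)^2), still 0/0.
Apply L'Hôpital: lim (8 - 8*e^(-2*y - 2))/(-48*y - 48), still 0/0.
After 4 applications of L'Hôpital's rule the quotient is (16*e^(-2*y - 2))/(-48); substituting y = -1 gives -1/3.

-1/3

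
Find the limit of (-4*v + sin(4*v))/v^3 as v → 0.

-32/3

Direct substitution gives 0/0.
Apply L'Hôpital: lim (4*cos(4*v) - 4)/(3*v^2), still 0/0.
Apply L'Hôpital: lim (-16*sin(4*v))/(6*v), still 0/0.
After 3 applications of L'Hôpital's rule the quotient is (-64*cos(4*v))/(6); substituting v = 0 gives -32/3.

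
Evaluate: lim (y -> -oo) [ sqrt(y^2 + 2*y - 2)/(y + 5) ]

-1

For large |y|, √(y^2 + 2*y - 2) ≈ √1·|y| and the denominator ≈ y.
Since y → −∞, |y| = −y, giving −√1/(1) = -1.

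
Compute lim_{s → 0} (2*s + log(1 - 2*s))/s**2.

Direct substitution gives 0/0.
Apply L'Hôpital: lim (2 - 2/(1 - 2*s))/(2*s), still 0/0.
After 2 applications of L'Hôpital's rule the quotient is (-4/(1 - 2*s)^2)/(2); substituting s = 0 gives -2.

-2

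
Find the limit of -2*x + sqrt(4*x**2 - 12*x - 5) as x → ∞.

-3

An ∞ − ∞ form. Rationalising with the conjugate, the difference becomes (-12x - 5) / (√(4*x^2 - 12*x - 5) + 2x).
For large x the denominator behaves like 2·2x, so the quotient tends to -12/4 = -3.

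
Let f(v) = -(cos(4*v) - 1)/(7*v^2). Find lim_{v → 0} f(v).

Direct substitution gives 0/0.
Apply L'Hôpital: lim (-4*sin(4*v))/(-14*v), still 0/0.
After 2 applications of L'Hôpital's rule the quotient is (-16*cos(4*v))/(-14); substituting v = 0 gives 8/7.

8/7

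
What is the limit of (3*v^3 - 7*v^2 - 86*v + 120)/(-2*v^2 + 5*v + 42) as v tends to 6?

Direct substitution gives 0/0, so factor. Both numerator and denominator have (v - 6) as a factor.
After cancelling, the expression reduces to (3*v^2 + 11*v - 20)/(-2*v - 7).
Substituting v = 6 gives -154/19.

-154/19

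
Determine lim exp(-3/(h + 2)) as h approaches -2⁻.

As h → -2⁻, -3/(h + 2) → +∞, so e^(-3/(h + 2)) → ∞.

∞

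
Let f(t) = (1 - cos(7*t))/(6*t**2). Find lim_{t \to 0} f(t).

49/12

Substitution gives 0/0.
Use (1 − cos u)/u² → 1/2 with u = 7t: the limit is 7²/(2·6) = 49/12.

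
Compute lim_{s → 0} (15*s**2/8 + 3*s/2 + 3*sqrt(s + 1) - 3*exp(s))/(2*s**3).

-5/32

Substitution gives 0/0; apply L'Hôpital's rule 3 times.
After differentiating numerator and denominator 3 times the quotient is (-3*e^(s) + 9/(8*(s + 1)^(5/2)))/(12); at s = 0 this is -5/32.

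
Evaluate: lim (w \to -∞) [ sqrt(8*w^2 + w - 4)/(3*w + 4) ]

For large |w|, √(8*w^2 + w - 4) ≈ √8·|w| and the denominator ≈ 3w.
Since w → −∞, |w| = −w, giving −√8/(3) = -2*√(2)/3.

-2*√(2)/3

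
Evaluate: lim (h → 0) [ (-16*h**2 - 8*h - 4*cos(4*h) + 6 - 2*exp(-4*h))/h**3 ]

64/3

Substitution gives 0/0; apply L'Hôpital's rule 3 times.
After differentiating numerator and denominator 3 times the quotient is (-256*sin(4*h) + 128*e^(-4*h))/(6); at h = 0 this is 64/3.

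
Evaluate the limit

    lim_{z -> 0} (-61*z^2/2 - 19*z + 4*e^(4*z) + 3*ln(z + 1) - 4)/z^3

Substitution gives 0/0; apply L'Hôpital's rule 3 times.
After differentiating numerator and denominator 3 times the quotient is (256*e^(4*z) + 6/(z + 1)^3)/(6); at z = 0 this is 131/3.

131/3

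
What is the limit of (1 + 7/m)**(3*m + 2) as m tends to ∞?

Write it as [(1 + 7/m)^m]^(3) · (1 + 7/m)^(2). The bracketed term tends to e^(7) and the second factor to 1, so the limit is e^(21).

e^(21)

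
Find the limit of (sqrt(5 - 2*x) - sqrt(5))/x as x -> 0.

-√(5)/5

A 0/0 form; rationalise with √(5 - 2x) + √5. This collapses the numerator to -2x, leaving -2/(√(5 - 2x) + √5) → -2/(2√5) = -√(5)/5.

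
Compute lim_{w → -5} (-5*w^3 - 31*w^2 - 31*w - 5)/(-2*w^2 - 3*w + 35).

-96/17

Direct substitution gives 0/0, so factor. Both numerator and denominator have (w + 5) as a factor.
After cancelling, the expression reduces to (-5*w^2 - 6*w - 1)/(7 - 2*w).
Substituting w = -5 gives -96/17.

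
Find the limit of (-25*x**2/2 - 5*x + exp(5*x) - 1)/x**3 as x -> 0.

Direct substitution gives 0/0.
Apply L'Hôpital: lim (-25*x + 5*e^(5*x) - 5)/(3*x^2), still 0/0.
Apply L'Hôpital: lim (25*e^(5*x) - 25)/(6*x), still 0/0.
After 3 applications of L'Hôpital's rule the quotient is (125*e^(5*x))/(6); substituting x = 0 gives 125/6.

125/6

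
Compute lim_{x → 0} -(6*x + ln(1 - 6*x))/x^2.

Direct substitution gives 0/0.
Apply L'Hôpital: lim (6 - 6/(1 - 6*x))/(-2*x), still 0/0.
After 2 applications of L'Hôpital's rule the quotient is (-36/(1 - 6*x)^2)/(-2); substituting x = 0 gives 18.

18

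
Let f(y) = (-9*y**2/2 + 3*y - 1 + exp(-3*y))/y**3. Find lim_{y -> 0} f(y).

Direct substitution gives 0/0.
Apply L'Hôpital: lim (-9*y + 3 - 3*e^(-3*y))/(3*y^2), still 0/0.
Apply L'Hôpital: lim (-9 + 9*e^(-3*y))/(6*y), still 0/0.
After 3 applications of L'Hôpital's rule the quotient is (-27*e^(-3*y))/(6); substituting y = 0 gives -9/2.

-9/2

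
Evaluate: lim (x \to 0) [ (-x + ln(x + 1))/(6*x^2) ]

-1/12

Direct substitution gives 0/0.
Apply L'Hôpital: lim (-1 + 1/(x + 1))/(12*x), still 0/0.
After 2 applications of L'Hôpital's rule the quotient is (-1/(x + 1)^2)/(12); substituting x = 0 gives -1/12.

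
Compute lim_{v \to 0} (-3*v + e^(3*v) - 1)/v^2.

Direct substitution gives 0/0.
Apply L'Hôpital: lim (3*e^(3*v) - 3)/(2*v), still 0/0.
After 2 applications of L'Hôpital's rule the quotient is (9*e^(3*v))/(2); substituting v = 0 gives 9/2.

9/2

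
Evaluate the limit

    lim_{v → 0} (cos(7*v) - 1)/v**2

-49/2

Direct substitution gives 0/0.
Apply L'Hôpital: lim (-7*sin(7*v))/(2*v), still 0/0.
After 2 applications of L'Hôpital's rule the quotient is (-49*cos(7*v))/(2); substituting v = 0 gives -49/2.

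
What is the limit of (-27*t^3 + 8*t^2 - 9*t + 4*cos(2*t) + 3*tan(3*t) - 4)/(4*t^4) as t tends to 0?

2/3

Substitution gives 0/0; apply L'Hôpital's rule 4 times.
After differentiating numerator and denominator 4 times the quotient is (64*cos(2*t) + 5832*tan(3*t)^5 + 9720*tan(3*t)^3 + 3888*tan(3*t))/(96); at t = 0 this is 2/3.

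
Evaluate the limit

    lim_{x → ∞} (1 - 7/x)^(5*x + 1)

The base → 1 and the exponent → ∞: a 1^∞ form.
Take logarithms: (5x + 1)·ln(1 - 7/x). Since ln(1+u) ~ u for small u, this behaves like (5x)·(-7/x) → -35.
So the limit is e^(-35).

e^(-35)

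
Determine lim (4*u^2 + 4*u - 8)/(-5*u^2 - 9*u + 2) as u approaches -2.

-12/11

Direct substitution gives 0/0, so factor. Both numerator and denominator have (u + 2) as a factor.
After cancelling, the expression reduces to (4*u - 4)/(1 - 5*u).
Substituting u = -2 gives -12/11.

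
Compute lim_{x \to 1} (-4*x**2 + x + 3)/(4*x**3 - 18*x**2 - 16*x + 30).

7/40

At x = 1 both the top and bottom vanish — a removable singularity. Factoring out (x - 1) from each leaves (-4*x - 3)/(4*x^2 - 14*x - 30), which at x = 1 equals 7/40.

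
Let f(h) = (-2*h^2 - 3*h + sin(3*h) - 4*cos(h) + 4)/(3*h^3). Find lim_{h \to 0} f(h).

Substitution gives 0/0; apply L'Hôpital's rule 3 times.
After differentiating numerator and denominator 3 times the quotient is (-4*sin(h) - 27*cos(3*h))/(18); at h = 0 this is -3/2.

-3/2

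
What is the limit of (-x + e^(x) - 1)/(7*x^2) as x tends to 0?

1/14

Direct substitution gives 0/0.
Apply L'Hôpital: lim (e^(x) - 1)/(14*x), still 0/0.
After 2 applications of L'Hôpital's rule the quotient is (e^(x))/(14); substituting x = 0 gives 1/14.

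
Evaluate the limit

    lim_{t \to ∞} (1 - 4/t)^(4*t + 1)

e^(-16)

Let L be the limit and take ln: ln L = lim (4t + 1)·ln(1 - 4/t) = lim (4t + 1)·(-4/t + O(1/t²)) = -16.
Hence L = e^(-16).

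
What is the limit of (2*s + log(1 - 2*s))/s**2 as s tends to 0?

-2

Direct substitution gives 0/0.
Apply L'Hôpital: lim (2 - 2/(1 - 2*s))/(2*s), still 0/0.
After 2 applications of L'Hôpital's rule the quotient is (-4/(1 - 2*s)^2)/(2); substituting s = 0 gives -2.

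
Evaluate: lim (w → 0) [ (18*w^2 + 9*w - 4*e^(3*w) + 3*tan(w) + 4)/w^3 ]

-17

Substitution gives 0/0; apply L'Hôpital's rule 3 times.
After differentiating numerator and denominator 3 times the quotient is (-108*e^(3*w) + 18*tan(w)^4 + 24*tan(w)^2 + 6)/(6); at w = 0 this is -17.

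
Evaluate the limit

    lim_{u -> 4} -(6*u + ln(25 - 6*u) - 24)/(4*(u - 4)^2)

9/2

Direct substitution gives 0/0.
Apply L'Hôpital: lim (6 - 6/(25 - 6*u))/(32 - 8*u), still 0/0.
After 2 applications of L'Hôpital's rule the quotient is (-36/(25 - 6*u)^2)/(-8); substituting u = 4 gives 9/2.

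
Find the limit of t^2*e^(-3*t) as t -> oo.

Write as t^2/e^{3t}, an ∞/∞ form.
Exponential growth dominates any polynomial, so repeated L'Hôpital (or the standard result) gives 0.

0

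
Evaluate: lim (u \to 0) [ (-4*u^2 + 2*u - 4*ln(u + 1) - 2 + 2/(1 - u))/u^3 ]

Substitution gives 0/0; apply L'Hôpital's rule 3 times.
After differentiating numerator and denominator 3 times the quotient is (-8/(u + 1)^3 + 12/(u - 1)^4)/(6); at u = 0 this is 2/3.

2/3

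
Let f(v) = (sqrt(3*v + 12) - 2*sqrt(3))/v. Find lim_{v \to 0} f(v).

A 0/0 form; rationalise with √(12 + 3v) + √12. This collapses the numerator to 3v, leaving 3/(√(12 + 3v) + √12) → 3/(2√12) = √(3)/4.

√(3)/4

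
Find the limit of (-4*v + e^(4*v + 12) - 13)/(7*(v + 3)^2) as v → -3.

8/7

Direct substitution gives 0/0.
Apply L'Hôpital: lim (4*e^(4*v + 12) - 4)/(14*v + 42), still 0/0.
After 2 applications of L'Hôpital's rule the quotient is (16*e^(4*v + 12))/(14); substituting v = -3 gives 8/7.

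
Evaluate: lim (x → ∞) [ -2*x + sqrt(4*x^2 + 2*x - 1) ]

1/2

An ∞ − ∞ form. Rationalising with the conjugate, the difference becomes (2x - 1) / (√(4*x^2 + 2*x - 1) + 2x).
For large x the denominator behaves like 2·2x, so the quotient tends to 2/4 = 1/2.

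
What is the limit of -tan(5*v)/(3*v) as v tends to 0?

-5/3

Substitution gives 0/0.
Since tan(u)/u → 1 as u → 0, tan(5v)/(5v) → 1 and the limit is 5/(-3) = -5/3.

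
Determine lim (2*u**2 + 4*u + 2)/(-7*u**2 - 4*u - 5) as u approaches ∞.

-2/7

Numerator and denominator both have degree 2.
Dividing every term by u^2, all lower-order terms vanish and the limit is the ratio of leading coefficients, 2/(-7) = -2/7.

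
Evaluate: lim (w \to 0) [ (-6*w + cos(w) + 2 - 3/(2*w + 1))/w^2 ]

-25/2

Substitution gives 0/0 (the numerator vanishes to order 2).
Expand each term to order w^2: the coefficient of w^2 in -3·1/(1 + 2w) is -12 and in cos(w) is -1/2.
Lower-order terms cancel with the polynomial part, so the numerator is (-25/2)·w^2 + o(w^2), and the limit is (-25/2)/(1) = -25/2.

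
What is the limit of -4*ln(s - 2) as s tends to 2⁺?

As s → 2⁺, s - 2 → 0⁺ and ln(s - 2) → −∞.
Multiplying by -4 gives ∞.

∞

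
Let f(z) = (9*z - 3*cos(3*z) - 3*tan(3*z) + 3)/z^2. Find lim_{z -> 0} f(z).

Substitution gives 0/0 (the numerator vanishes to order 2).
Expand each term to order z^2: the coefficient of z^2 in -3·tan(3z) is 0 and in -3·cos(3z) is 27/2.
Lower-order terms cancel with the polynomial part, so the numerator is (27/2)·z^2 + o(z^2), and the limit is (27/2)/(1) = 27/2.

27/2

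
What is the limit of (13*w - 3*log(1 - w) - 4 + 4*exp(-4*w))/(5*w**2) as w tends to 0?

67/10

Substitution gives 0/0 (the numerator vanishes to order 2).
Expand each term to order w^2: the coefficient of w^2 in -3·ln(1 - w) is 3/2 and in 4·e^(-4w) is 32.
Lower-order terms cancel with the polynomial part, so the numerator is (67/2)·w^2 + o(w^2), and the limit is (67/2)/(5) = 67/10.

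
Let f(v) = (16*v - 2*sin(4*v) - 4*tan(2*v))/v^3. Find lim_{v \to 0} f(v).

32/3

Substitution gives 0/0 (the numerator vanishes to order 3).
Expand each term to order v^3: the coefficient of v^3 in -2·sin(4v) is 64/3 and in -4·tan(2v) is -32/3.
Lower-order terms cancel with the polynomial part, so the numerator is (32/3)·v^3 + o(v^3), and the limit is (32/3)/(1) = 32/3.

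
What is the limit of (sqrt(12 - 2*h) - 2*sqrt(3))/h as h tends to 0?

-√(3)/6

Substitution gives 0/0. Multiply numerator and denominator by the conjugate √(12 - 2h) + √12.
The numerator becomes (12 - 2h) − 12 = -2h, so the expression simplifies to -2/(√(12 - 2h) + √12).
Letting h → 0 gives -2/(2√12) = -√(3)/6.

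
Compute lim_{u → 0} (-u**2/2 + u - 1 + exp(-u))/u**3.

-1/6

Direct substitution gives 0/0.
Apply L'Hôpital: lim (-u + 1 - e^(-u))/(3*u^2), still 0/0.
Apply L'Hôpital: lim (-1 + e^(-u))/(6*u), still 0/0.
After 3 applications of L'Hôpital's rule the quotient is (-e^(-u))/(6); substituting u = 0 gives -1/6.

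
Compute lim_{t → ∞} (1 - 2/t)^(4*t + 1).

e^(-8)

Write it as [(1 - 2/t)^t]^(4) · (1 - 2/t)^(1). The bracketed term tends to e^(-2) and the second factor to 1, so the limit is e^(-8).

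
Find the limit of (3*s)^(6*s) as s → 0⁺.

Base → 0⁺ and exponent → 0⁺: a 0^0 form.
Take logs: 6s·ln(3s). This is 0·(−∞); rewriting as ln(3s)/(1/(6s)) and applying L'Hôpital gives 0.
Hence the limit is e^0 = 1.

1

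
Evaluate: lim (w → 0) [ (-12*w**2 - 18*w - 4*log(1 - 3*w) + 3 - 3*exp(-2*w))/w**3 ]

Substitution gives 0/0 (the numerator vanishes to order 3).
Expand each term to order w^3: the coefficient of w^3 in -4·ln(1 - 3w) is 36 and in -3·e^(-2w) is 4.
Lower-order terms cancel with the polynomial part, so the numerator is (40)·w^3 + o(w^3), and the limit is (40)/(1) = 40.

40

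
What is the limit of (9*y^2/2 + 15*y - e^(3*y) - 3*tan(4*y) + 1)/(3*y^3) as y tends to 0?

Substitution gives 0/0; apply L'Hôpital's rule 3 times.
After differentiating numerator and denominator 3 times the quotient is (-27*e^(3*y) - 1152*tan(4*y)^4 - 1536*tan(4*y)^2 - 384)/(18); at y = 0 this is -137/6.

-137/6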